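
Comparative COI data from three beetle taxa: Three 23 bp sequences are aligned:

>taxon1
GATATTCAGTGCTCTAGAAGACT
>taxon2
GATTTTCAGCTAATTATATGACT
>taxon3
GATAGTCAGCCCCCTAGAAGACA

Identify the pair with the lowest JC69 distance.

taxon1–taxon2: 8/23 differ, p = 0.348, d = 0.467.
taxon1–taxon3: 5/23 differ, p = 0.217, d = 0.257.
taxon2–taxon3: 9/23 differ, p = 0.391, d = 0.553.
The smallest distance is between taxon1 and taxon3.

taxon1 and taxon3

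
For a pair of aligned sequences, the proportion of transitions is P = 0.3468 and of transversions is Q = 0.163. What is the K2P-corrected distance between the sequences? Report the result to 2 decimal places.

1.07

Under the Kimura two-parameter model, d = −½ ln(1 − 2P − Q) − ¼ ln(1 − 2Q).
1 − 2P − Q = 0.1434, giving −½ ln(0.1434) = 0.971059.
1 − 2Q = 0.674, giving −¼ ln(0.674) = 0.098631.
d = 0.971059 + 0.098631 = 1.069690.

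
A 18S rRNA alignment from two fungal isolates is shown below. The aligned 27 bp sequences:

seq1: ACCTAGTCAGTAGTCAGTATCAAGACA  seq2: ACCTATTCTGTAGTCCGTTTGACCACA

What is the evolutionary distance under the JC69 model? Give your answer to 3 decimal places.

The sequences differ at 7 of 27 sites (6, 9, 16, 19, 21, 23, 24), so p = 7/27 ≈ 0.259259.
d = −(3/4) ln(1 − 4p/3) = −0.75 ln(1 − 0.345679) = −0.75 ln(0.654321)
  = −0.75 × (-0.424157) = 0.318118 substitutions/site.

0.318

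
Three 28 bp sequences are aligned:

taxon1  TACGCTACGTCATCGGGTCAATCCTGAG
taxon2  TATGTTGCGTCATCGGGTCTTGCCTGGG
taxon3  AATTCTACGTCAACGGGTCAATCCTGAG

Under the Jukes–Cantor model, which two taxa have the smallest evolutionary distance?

taxon1–taxon2: 7/28 differ, p = 0.250, d = 0.304.
taxon1–taxon3: 4/28 differ, p = 0.143, d = 0.158.
taxon2–taxon3: 9/28 differ, p = 0.321, d = 0.420.
The smallest distance is between taxon1 and taxon3.

taxon1 and taxon3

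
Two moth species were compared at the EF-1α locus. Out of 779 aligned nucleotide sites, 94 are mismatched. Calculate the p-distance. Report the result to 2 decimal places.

0.12

p = 94/779 = 0.120667… ≈ 0.12 (to 2 d.p.).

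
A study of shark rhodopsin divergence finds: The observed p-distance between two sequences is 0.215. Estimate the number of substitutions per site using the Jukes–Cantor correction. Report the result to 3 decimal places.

0.253

d = −(3/4) ln(1 − 4p/3) = −0.75 ln(1 − 0.286667) = −0.75 ln(0.713333)
  = −0.75 × (-0.337807) = 0.253355 substitutions/site.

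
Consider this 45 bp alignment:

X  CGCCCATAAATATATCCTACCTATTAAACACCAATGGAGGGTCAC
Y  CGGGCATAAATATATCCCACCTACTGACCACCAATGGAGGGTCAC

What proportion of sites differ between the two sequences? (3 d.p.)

0.133

The sequences differ at 6 of 45 positions (sites 3, 4, 18, 24, 26, 28).
p = 6/45 = 0.133333… ≈ 0.133 (to 3 d.p.).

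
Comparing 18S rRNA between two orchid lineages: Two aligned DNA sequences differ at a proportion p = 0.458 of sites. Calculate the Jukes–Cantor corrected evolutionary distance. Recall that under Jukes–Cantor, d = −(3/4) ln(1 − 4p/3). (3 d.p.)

d = −(3/4) ln(1 − 4p/3) = −0.75 ln(1 − 0.610667) = −0.75 ln(0.389333)
  = −0.75 × (-0.943320) = 0.707490 substitutions/site.

0.707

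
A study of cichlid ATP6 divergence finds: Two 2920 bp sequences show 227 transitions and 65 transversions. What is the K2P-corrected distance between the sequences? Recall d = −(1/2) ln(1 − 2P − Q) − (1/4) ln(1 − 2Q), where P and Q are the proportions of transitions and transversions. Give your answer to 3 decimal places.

P = 227/2920 ≈ 0.07774 and Q = 65/2920 ≈ 0.02226.
Under the Kimura two-parameter model, d = −½ ln(1 − 2P − Q) − ¼ ln(1 − 2Q).
1 − 2P − Q = 0.82226, giving −½ ln(0.82226) = 0.097849.
1 − 2Q = 0.95548, giving −¼ ln(0.95548) = 0.011385.
d = 0.097849 + 0.011385 = 0.109234.

0.109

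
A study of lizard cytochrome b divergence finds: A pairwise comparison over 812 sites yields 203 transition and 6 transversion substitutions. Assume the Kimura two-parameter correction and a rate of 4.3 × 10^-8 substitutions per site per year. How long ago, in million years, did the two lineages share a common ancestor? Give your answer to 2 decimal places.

P = 203/812 = 0.25 and Q = 6/812 ≈ 0.007389.
Under the Kimura two-parameter model, d = −½ ln(1 − 2P − Q) − ¼ ln(1 − 2Q).
1 − 2P − Q = 0.492611, giving −½ ln(0.492611) = 0.354018.
1 − 2Q = 0.985222, giving −¼ ln(0.985222) = 0.003722.
d = 0.354018 + 0.003722 = 0.357740.
Under a molecular clock d = 2μt, so t = d/(2μ) = 0.357740 / (2 × 4.3 × 10^-8) = 4.16 million years.

4.16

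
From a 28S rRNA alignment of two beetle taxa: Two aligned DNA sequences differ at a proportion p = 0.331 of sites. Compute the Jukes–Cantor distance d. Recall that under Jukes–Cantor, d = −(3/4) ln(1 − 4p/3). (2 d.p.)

d = −(3/4) ln(1 − 4p/3) = −0.75 ln(1 − 0.441333) = −0.75 ln(0.558667)
  = −0.75 × (-0.582202) = 0.436652 substitutions/site.

0.44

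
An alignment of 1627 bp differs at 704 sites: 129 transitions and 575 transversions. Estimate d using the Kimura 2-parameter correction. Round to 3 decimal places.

P = 129/1627 ≈ 0.079287 and Q = 575/1627 ≈ 0.353411.
Under the Kimura two-parameter model, d = −½ ln(1 − 2P − Q) − ¼ ln(1 − 2Q).
1 − 2P − Q = 0.488015, giving −½ ln(0.488015) = 0.358705.
1 − 2Q = 0.293178, giving −¼ ln(0.293178) = 0.306744.
d = 0.358705 + 0.306744 = 0.665449.

0.665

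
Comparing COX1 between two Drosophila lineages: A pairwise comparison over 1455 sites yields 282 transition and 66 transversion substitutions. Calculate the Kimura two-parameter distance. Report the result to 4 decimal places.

0.3075

P = 282/1455 ≈ 0.193814 and Q = 66/1455 ≈ 0.045361.
Under the Kimura two-parameter model, d = −½ ln(1 − 2P − Q) − ¼ ln(1 − 2Q).
1 − 2P − Q = 0.567011, giving −½ ln(0.567011) = 0.283688.
1 − 2Q = 0.909278, giving −¼ ln(0.909278) = 0.023776.
d = 0.283688 + 0.023776 = 0.307464.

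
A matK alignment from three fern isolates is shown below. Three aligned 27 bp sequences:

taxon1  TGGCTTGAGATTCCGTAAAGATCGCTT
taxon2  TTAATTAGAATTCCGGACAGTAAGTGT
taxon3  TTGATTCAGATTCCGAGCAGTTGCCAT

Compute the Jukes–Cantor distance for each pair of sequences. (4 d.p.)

d(taxon1,taxon2) = 0.7704, d(taxon1,taxon3) = 0.5107, d(taxon2,taxon3) = 0.5876

taxon1–taxon2: 13/27 sites differ → p ≈ 0.481481, d = −0.75 ln(1 − 0.641975) = 0.770364 ≈ 0.7704.
taxon1–taxon3: 10/27 sites differ → p ≈ 0.37037, d = −0.75 ln(1 − 0.493827) = 0.510658 ≈ 0.5107.
taxon2–taxon3: 11/27 sites differ → p ≈ 0.407407, d = −0.75 ln(1 − 0.543209) = 0.587647 ≈ 0.5876.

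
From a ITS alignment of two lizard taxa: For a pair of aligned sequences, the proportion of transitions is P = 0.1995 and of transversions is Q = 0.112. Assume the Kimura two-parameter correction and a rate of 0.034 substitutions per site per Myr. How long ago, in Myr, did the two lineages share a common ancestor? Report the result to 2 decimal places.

Under the Kimura two-parameter model, d = −½ ln(1 − 2P − Q) − ¼ ln(1 − 2Q).
1 − 2P − Q = 0.489, giving −½ ln(0.489) = 0.357696.
1 − 2Q = 0.776, giving −¼ ln(0.776) = 0.063401.
d = 0.357696 + 0.063401 = 0.421097.
Under a molecular clock d = 2μt, so t = d/(2μ) = 0.421097 / (2 × 0.034) = 6.19 Myr.

6.19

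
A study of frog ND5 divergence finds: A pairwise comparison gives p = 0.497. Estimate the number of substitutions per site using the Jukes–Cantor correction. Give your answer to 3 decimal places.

d = −(3/4) ln(1 − 4p/3) = −0.75 ln(1 − 0.662667) = −0.75 ln(0.337333)
  = −0.75 × (-1.086685) = 0.815014 substitutions/site.

0.815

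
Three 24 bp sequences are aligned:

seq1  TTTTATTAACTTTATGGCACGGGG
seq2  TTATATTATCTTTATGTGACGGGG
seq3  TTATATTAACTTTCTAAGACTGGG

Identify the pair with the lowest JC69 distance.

seq1 and seq2

seq1–seq2: 4/24 differ, p = 0.167, d = 0.188.
seq1–seq3: 6/24 differ, p = 0.250, d = 0.304.
seq2–seq3: 5/24 differ, p = 0.208, d = 0.244.
The smallest distance is between seq1 and seq2.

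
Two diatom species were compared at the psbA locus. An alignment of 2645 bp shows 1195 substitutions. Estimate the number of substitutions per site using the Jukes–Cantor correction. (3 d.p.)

0.692

p = 1195/2645 ≈ 0.451796.
d = −(3/4) ln(1 − 4p/3) = −0.75 ln(1 − 0.602395) = −0.75 ln(0.397605)
  = −0.75 × (-0.922296) = 0.691722 substitutions/site.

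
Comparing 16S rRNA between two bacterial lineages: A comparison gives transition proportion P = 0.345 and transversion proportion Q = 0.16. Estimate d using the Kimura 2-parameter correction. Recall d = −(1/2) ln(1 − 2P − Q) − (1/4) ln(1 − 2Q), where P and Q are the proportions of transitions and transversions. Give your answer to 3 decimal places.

Under the Kimura two-parameter model, d = −½ ln(1 − 2P − Q) − ¼ ln(1 − 2Q).
1 − 2P − Q = 0.15, giving −½ ln(0.15) = 0.948560.
1 − 2Q = 0.68, giving −¼ ln(0.68) = 0.096416.
d = 0.948560 + 0.096416 = 1.044976.

1.045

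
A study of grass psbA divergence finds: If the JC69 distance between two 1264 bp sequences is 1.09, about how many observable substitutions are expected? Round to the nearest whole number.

Invert JC69: p = (3/4)(1 − e^(−4d/3)) = 0.75 × (1 − e^(-1.453333)) = 0.75 × (1 − 0.233790) = 0.574658.
Expected differing sites = pL ≈ 0.574658 × 1264 = 726.367712 ≈ 726.

726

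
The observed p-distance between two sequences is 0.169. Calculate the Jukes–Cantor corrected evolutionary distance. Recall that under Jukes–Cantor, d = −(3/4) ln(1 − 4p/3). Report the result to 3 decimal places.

0.191

d = −(3/4) ln(1 − 4p/3) = −0.75 ln(1 − 0.225333) = −0.75 ln(0.774667)
  = −0.75 × (-0.255322) = 0.191492 substitutions/site.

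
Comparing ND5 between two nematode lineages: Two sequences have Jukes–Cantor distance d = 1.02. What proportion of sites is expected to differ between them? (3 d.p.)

p = (3/4)(1 − e^(−4d/3)) = 0.75 × (1 − e^(-1.36)) = 0.75 × (1 − 0.256661) = 0.557504.

0.558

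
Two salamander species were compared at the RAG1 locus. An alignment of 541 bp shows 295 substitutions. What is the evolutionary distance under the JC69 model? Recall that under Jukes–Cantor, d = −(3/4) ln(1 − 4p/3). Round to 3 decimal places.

0.974

p = 295/541 ≈ 0.545287.
d = −(3/4) ln(1 − 4p/3) = −0.75 ln(1 − 0.727049) = −0.75 ln(0.272951)
  = −0.75 × (-1.298463) = 0.973847 substitutions/site.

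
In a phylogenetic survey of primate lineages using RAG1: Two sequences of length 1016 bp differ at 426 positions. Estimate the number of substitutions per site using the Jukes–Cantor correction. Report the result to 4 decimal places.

p = 426/1016 ≈ 0.419291.
d = −(3/4) ln(1 − 4p/3) = −0.75 ln(1 − 0.559055) = −0.75 ln(0.440945)
  = −0.75 × (-0.818835) = 0.614126 substitutions/site.

0.6141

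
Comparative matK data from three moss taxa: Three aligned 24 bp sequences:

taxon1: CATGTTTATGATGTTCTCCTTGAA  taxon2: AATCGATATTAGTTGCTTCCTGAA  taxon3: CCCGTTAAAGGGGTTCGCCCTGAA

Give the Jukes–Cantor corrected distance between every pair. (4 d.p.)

taxon1–taxon2: 10/24 sites differ → p ≈ 0.416667, d = −0.75 ln(1 − 0.555556) = 0.608198 ≈ 0.6082.
taxon1–taxon3: 8/24 sites differ → p ≈ 0.333333, d = −0.75 ln(1 − 0.444444) = 0.440839 ≈ 0.4408.
taxon2–taxon3: 14/24 sites differ → p ≈ 0.583333, d = −0.75 ln(1 − 0.777777) = 1.128055 ≈ 1.1281.

d(taxon1,taxon2) = 0.6082, d(taxon1,taxon3) = 0.4408, d(taxon2,taxon3) = 1.1281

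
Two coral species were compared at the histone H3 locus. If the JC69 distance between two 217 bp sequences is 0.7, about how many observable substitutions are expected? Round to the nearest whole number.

99

Invert JC69: p = (3/4)(1 − e^(−4d/3)) = 0.75 × (1 − e^(-0.933333)) = 0.75 × (1 − 0.393241) = 0.455069.
Expected differing sites = pL ≈ 0.455069 × 217 = 98.749973 ≈ 99.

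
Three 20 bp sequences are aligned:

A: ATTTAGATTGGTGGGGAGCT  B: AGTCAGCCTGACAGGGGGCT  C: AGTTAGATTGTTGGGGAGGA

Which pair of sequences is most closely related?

A–B: 8/20 differ, p = 0.400, d = 0.572.
A–C: 4/20 differ, p = 0.200, d = 0.233.
B–C: 9/20 differ, p = 0.450, d = 0.687.
The smallest distance is between A and C.

A and C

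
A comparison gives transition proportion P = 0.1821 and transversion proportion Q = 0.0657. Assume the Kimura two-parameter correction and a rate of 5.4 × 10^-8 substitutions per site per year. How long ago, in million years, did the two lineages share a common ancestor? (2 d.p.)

2.93

Under the Kimura two-parameter model, d = −½ ln(1 − 2P − Q) − ¼ ln(1 − 2Q).
1 − 2P − Q = 0.5701, giving −½ ln(0.5701) = 0.280972.
1 − 2Q = 0.8686, giving −¼ ln(0.8686) = 0.035218.
d = 0.280972 + 0.035218 = 0.316190.
Under a molecular clock d = 2μt, so t = d/(2μ) = 0.316190 / (2 × 5.4 × 10^-8) = 2.93 million years.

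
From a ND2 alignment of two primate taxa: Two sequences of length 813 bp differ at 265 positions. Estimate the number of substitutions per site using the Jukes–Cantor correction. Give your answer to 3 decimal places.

0.428

p = 265/813 ≈ 0.325953.
d = −(3/4) ln(1 − 4p/3) = −0.75 ln(1 − 0.434604) = −0.75 ln(0.565396)
  = −0.75 × (-0.570229) = 0.427672 substitutions/site.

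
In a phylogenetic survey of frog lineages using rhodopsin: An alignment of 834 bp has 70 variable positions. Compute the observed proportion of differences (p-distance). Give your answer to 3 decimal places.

0.084

p = 70/834 = 0.083932… ≈ 0.084 (to 3 d.p.).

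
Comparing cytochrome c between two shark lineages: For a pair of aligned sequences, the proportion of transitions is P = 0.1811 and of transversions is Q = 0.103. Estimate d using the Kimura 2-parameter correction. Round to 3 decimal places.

0.371

Under the Kimura two-parameter model, d = −½ ln(1 − 2P − Q) − ¼ ln(1 − 2Q).
1 − 2P − Q = 0.5348, giving −½ ln(0.5348) = 0.312931.
1 − 2Q = 0.794, giving −¼ ln(0.794) = 0.057668.
d = 0.312931 + 0.057668 = 0.370599.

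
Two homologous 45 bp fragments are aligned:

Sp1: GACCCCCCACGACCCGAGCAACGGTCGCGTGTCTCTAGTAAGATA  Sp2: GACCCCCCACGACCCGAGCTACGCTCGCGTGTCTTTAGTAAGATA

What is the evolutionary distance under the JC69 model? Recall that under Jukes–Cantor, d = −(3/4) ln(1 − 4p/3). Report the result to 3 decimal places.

0.070

The sequences differ at 3 of 45 sites (20, 24, 35), so p = 3/45 ≈ 0.066667.
d = −(3/4) ln(1 − 4p/3) = −0.75 ln(1 − 0.088889) = −0.75 ln(0.911111)
  = −0.75 × (-0.093091) = 0.069818 substitutions/site.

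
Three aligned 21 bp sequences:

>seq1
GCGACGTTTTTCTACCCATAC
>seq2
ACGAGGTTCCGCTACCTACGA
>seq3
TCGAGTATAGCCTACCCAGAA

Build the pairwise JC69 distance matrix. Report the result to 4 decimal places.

seq1–seq2: 9/21 sites differ → p ≈ 0.428571, d = −0.75 ln(1 − 0.571428) = 0.635472 ≈ 0.6355.
seq1–seq3: 9/21 sites differ → p ≈ 0.428571, d = −0.75 ln(1 − 0.571428) = 0.635472 ≈ 0.6355.
seq2–seq3: 9/21 sites differ → p ≈ 0.428571, d = −0.75 ln(1 − 0.571428) = 0.635472 ≈ 0.6355.

d(seq1,seq2) = 0.6355, d(seq1,seq3) = 0.6355, d(seq2,seq3) = 0.6355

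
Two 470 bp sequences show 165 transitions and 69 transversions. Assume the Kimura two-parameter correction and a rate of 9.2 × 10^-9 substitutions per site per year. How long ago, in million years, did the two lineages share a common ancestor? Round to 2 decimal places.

56.08

P = 165/470 ≈ 0.351064 and Q = 69/470 ≈ 0.146809.
Under the Kimura two-parameter model, d = −½ ln(1 − 2P − Q) − ¼ ln(1 − 2Q).
1 − 2P − Q = 0.151063, giving −½ ln(0.151063) = 0.945029.
1 − 2Q = 0.706382, giving −¼ ln(0.706382) = 0.086900.
d = 0.945029 + 0.086900 = 1.031929.
Under a molecular clock d = 2μt, so t = d/(2μ) = 1.031929 / (2 × 9.2 × 10^-9) = 56.08 million years.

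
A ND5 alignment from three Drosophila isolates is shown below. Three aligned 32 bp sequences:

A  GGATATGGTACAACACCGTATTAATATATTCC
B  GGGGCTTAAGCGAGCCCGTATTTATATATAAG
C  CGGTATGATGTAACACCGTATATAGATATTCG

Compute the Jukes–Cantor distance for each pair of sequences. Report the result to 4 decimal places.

d(A,B) = 0.6566, d(A,C) = 0.3525, d(B,C) = 0.5851

A–B: 14/32 sites differ → p = 0.4375, d = −0.75 ln(1 − 0.583333) = 0.656601 ≈ 0.6566.
A–C: 9/32 sites differ → p = 0.28125, d = −0.75 ln(1 − 0.375) = 0.352503 ≈ 0.3525.
B–C: 13/32 sites differ → p = 0.40625, d = −0.75 ln(1 − 0.541667) = 0.585119 ≈ 0.5851.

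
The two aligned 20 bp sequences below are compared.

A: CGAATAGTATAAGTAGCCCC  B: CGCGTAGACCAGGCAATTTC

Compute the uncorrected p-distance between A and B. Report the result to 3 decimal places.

0.550

The sequences differ at 11 of 20 positions.
p = 11/20 = 0.550.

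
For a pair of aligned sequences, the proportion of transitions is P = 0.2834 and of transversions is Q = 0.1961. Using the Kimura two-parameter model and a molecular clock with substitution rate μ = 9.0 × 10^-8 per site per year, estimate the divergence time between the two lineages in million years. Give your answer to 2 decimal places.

Under the Kimura two-parameter model, d = −½ ln(1 − 2P − Q) − ¼ ln(1 − 2Q).
1 − 2P − Q = 0.2371, giving −½ ln(0.2371) = 0.719637.
1 − 2Q = 0.6078, giving −¼ ln(0.6078) = 0.124477.
d = 0.719637 + 0.124477 = 0.844114.
Under a molecular clock d = 2μt, so t = d/(2μ) = 0.844114 / (2 × 9.0 × 10^-8) = 4.69 million years.

4.69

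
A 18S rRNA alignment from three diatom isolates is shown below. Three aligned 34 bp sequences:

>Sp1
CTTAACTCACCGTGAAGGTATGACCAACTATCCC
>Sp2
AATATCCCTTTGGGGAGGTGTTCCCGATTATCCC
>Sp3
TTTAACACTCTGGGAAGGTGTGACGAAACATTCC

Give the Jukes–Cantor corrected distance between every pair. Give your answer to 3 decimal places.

d(Sp1,Sp2) = 0.597, d(Sp1,Sp3) = 0.373, d(Sp2,Sp3) = 0.535

Sp1–Sp2: 14/34 sites differ → p ≈ 0.411765, d = −0.75 ln(1 − 0.54902) = 0.597249 ≈ 0.597.
Sp1–Sp3: 10/34 sites differ → p ≈ 0.294118, d = −0.75 ln(1 − 0.392157) = 0.373379 ≈ 0.373.
Sp2–Sp3: 13/34 sites differ → p ≈ 0.382353, d = −0.75 ln(1 − 0.509804) = 0.534712 ≈ 0.535.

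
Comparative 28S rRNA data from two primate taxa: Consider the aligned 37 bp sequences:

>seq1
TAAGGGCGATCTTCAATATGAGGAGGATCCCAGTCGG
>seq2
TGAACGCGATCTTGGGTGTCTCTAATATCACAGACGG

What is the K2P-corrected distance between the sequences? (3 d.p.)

0.586

Of 37 sites, 6 differences are transitions and 9 are transversions, so P = 6/37 ≈ 0.162162 and Q = 9/37 ≈ 0.243243.
Under the Kimura two-parameter model, d = −½ ln(1 − 2P − Q) − ¼ ln(1 − 2Q).
1 − 2P − Q = 0.432433, giving −½ ln(0.432433) = 0.419164.
1 − 2Q = 0.513514, giving −¼ ln(0.513514) = 0.166619.
d = 0.419164 + 0.166619 = 0.585783.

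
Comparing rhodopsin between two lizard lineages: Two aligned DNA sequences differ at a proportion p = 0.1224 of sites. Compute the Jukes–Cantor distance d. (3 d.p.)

0.134

d = −(3/4) ln(1 − 4p/3) = −0.75 ln(1 − 0.1632) = −0.75 ln(0.8368)
  = −0.75 × (-0.178170) = 0.133628 substitutions/site.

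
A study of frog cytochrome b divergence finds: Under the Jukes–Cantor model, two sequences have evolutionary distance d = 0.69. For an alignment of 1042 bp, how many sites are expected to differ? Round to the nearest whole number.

470

Invert JC69: p = (3/4)(1 − e^(−4d/3)) = 0.75 × (1 − e^(-0.92)) = 0.75 × (1 − 0.398519) = 0.451111.
Expected differing sites = pL ≈ 0.451111 × 1042 = 470.057662 ≈ 470.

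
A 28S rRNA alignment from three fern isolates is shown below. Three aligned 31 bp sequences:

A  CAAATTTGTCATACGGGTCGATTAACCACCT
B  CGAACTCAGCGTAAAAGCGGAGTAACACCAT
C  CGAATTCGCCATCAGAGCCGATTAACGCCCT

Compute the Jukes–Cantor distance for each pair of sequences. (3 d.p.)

A–B: 15/31 sites differ → p ≈ 0.483871, d = −0.75 ln(1 − 0.645161) = 0.777068 ≈ 0.777.
A–C: 9/31 sites differ → p ≈ 0.290323, d = −0.75 ln(1 − 0.387097) = 0.367161 ≈ 0.367.
B–C: 10/31 sites differ → p ≈ 0.322581, d = −0.75 ln(1 − 0.430108) = 0.421731 ≈ 0.422.

d(A,B) = 0.777, d(A,C) = 0.367, d(B,C) = 0.422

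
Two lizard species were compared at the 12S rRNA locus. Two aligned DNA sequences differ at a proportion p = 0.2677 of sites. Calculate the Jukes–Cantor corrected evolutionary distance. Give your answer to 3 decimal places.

0.331

d = −(3/4) ln(1 − 4p/3) = −0.75 ln(1 − 0.356933) = −0.75 ln(0.643067)
  = −0.75 × (-0.441506) = 0.331130 substitutions/site.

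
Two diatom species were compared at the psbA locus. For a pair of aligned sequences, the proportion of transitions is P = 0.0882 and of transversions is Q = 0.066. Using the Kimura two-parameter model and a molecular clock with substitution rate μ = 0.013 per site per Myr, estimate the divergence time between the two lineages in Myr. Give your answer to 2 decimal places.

Under the Kimura two-parameter model, d = −½ ln(1 − 2P − Q) − ¼ ln(1 − 2Q).
1 − 2P − Q = 0.7576, giving −½ ln(0.7576) = 0.138800.
1 − 2Q = 0.868, giving −¼ ln(0.868) = 0.035391.
d = 0.138800 + 0.035391 = 0.174191.
Under a molecular clock d = 2μt, so t = d/(2μ) = 0.174191 / (2 × 0.013) = 6.70 Myr.

6.70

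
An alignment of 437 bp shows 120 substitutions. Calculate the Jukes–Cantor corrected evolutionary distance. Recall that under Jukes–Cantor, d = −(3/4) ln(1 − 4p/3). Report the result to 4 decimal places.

p = 120/437 ≈ 0.2746.
d = −(3/4) ln(1 − 4p/3) = −0.75 ln(1 − 0.366133) = −0.75 ln(0.633867)
  = −0.75 × (-0.455916) = 0.341937 substitutions/site.

0.3419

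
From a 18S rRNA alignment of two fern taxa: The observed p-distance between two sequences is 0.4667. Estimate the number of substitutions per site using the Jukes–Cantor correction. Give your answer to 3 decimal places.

0.730

d = −(3/4) ln(1 − 4p/3) = −0.75 ln(1 − 0.622267) = −0.75 ln(0.377733)
  = −0.75 × (-0.973568) = 0.730176 substitutions/site.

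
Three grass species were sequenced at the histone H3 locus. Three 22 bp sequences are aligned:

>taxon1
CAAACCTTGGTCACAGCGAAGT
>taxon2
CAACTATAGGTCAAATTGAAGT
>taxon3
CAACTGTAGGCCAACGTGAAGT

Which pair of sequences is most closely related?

taxon1–taxon2: 7/22 differ, p = 0.318, d = 0.414.
taxon1–taxon3: 8/22 differ, p = 0.364, d = 0.497.
taxon2–taxon3: 4/22 differ, p = 0.182, d = 0.208.
The smallest distance is between taxon2 and taxon3.

taxon2 and taxon3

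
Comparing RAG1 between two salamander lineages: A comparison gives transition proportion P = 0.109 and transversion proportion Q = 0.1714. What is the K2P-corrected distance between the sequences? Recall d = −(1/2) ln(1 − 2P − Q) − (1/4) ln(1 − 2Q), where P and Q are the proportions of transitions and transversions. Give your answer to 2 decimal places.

Under the Kimura two-parameter model, d = −½ ln(1 − 2P − Q) − ¼ ln(1 − 2Q).
1 − 2P − Q = 0.6106, giving −½ ln(0.6106) = 0.246657.
1 − 2Q = 0.6572, giving −¼ ln(0.6572) = 0.104942.
d = 0.246657 + 0.104942 = 0.351599.

0.35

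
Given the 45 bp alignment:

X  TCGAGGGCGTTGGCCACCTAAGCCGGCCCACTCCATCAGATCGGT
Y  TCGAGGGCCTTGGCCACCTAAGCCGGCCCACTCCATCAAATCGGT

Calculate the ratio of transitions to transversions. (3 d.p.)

Transitions are A↔G and C↔T; transversions are all other mismatches.
Transitions: 1. Transversions: 1.
R = 1/1 = 1.000.

1.000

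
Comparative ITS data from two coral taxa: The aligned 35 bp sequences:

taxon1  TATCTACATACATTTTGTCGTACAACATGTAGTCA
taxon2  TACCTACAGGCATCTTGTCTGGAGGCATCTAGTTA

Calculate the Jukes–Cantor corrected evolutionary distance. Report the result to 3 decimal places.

The sequences differ at 12 of 35 sites, so p = 12/35 ≈ 0.342857.
d = −(3/4) ln(1 − 4p/3) = −0.75 ln(1 − 0.457143) = −0.75 ln(0.542857)
  = −0.75 × (-0.610909) = 0.458182 substitutions/site.

0.458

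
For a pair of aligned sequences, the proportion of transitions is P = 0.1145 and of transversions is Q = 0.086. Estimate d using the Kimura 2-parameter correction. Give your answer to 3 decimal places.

Under the Kimura two-parameter model, d = −½ ln(1 − 2P − Q) − ¼ ln(1 − 2Q).
1 − 2P − Q = 0.685, giving −½ ln(0.685) = 0.189168.
1 − 2Q = 0.828, giving −¼ ln(0.828) = 0.047186.
d = 0.189168 + 0.047186 = 0.236354.

0.236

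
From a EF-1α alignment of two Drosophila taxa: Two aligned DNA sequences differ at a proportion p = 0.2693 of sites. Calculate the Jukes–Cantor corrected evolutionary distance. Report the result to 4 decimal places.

d = −(3/4) ln(1 − 4p/3) = −0.75 ln(1 − 0.359067) = −0.75 ln(0.640933)
  = −0.75 × (-0.444830) = 0.333623 substitutions/site.

0.3336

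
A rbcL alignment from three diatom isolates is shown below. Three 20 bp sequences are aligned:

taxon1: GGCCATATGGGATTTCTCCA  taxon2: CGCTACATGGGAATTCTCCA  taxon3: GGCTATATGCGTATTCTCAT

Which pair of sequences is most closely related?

taxon1 and taxon2

taxon1–taxon2: 4/20 differ, p = 0.200, d = 0.233.
taxon1–taxon3: 6/20 differ, p = 0.300, d = 0.383.
taxon2–taxon3: 6/20 differ, p = 0.300, d = 0.383.
The smallest distance is between taxon1 and taxon2.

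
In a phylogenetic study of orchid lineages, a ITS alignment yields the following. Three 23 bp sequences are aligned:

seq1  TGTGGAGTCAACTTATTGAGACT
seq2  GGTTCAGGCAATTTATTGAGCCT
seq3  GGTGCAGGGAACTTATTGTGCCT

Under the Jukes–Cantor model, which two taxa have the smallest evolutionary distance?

seq2 and seq3

seq1–seq2: 6/23 differ, p = 0.261, d = 0.321.
seq1–seq3: 6/23 differ, p = 0.261, d = 0.321.
seq2–seq3: 4/23 differ, p = 0.174, d = 0.198.
The smallest distance is between seq2 and seq3.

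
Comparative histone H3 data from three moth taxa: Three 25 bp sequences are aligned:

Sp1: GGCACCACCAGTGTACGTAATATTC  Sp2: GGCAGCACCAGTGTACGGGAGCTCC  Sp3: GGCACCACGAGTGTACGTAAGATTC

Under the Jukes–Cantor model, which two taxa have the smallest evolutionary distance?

Sp1–Sp2: 6/25 differ, p = 0.240, d = 0.289.
Sp1–Sp3: 2/25 differ, p = 0.080, d = 0.085.
Sp2–Sp3: 6/25 differ, p = 0.240, d = 0.289.
The smallest distance is between Sp1 and Sp3.

Sp1 and Sp3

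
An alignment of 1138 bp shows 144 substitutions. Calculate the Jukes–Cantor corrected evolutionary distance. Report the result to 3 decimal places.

0.139

p = 144/1138 ≈ 0.126538.
d = −(3/4) ln(1 − 4p/3) = −0.75 ln(1 − 0.168717) = −0.75 ln(0.831283)
  = −0.75 × (-0.184785) = 0.138589 substitutions/site.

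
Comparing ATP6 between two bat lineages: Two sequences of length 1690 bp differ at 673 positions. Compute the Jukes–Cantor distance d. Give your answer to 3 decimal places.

p = 673/1690 ≈ 0.398225.
d = −(3/4) ln(1 − 4p/3) = −0.75 ln(1 − 0.530967) = −0.75 ln(0.469033)
  = −0.75 × (-0.757082) = 0.567812 substitutions/site.

0.568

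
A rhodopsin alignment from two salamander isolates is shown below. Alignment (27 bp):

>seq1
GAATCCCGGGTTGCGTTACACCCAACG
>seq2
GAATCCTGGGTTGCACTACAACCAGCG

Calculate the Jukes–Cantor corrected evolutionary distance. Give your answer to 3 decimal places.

0.213

The sequences differ at 5 of 27 sites (7, 15, 16, 21, 25), so p = 5/27 ≈ 0.185185.
d = −(3/4) ln(1 − 4p/3) = −0.75 ln(1 − 0.246913) = −0.75 ln(0.753087)
  = −0.75 × (-0.283575) = 0.212681 substitutions/site.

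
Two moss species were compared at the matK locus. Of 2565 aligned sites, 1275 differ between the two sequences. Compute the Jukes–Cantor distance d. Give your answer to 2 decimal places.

p = 1275/2565 ≈ 0.497076.
d = −(3/4) ln(1 − 4p/3) = −0.75 ln(1 − 0.662768) = −0.75 ln(0.337232)
  = −0.75 × (-1.086984) = 0.815238 substitutions/site.

0.82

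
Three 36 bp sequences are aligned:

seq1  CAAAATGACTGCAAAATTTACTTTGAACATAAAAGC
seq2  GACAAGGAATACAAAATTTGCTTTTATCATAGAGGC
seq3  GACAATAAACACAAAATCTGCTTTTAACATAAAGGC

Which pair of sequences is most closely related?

seq1–seq2: 10/36 differ, p = 0.278, d = 0.347.
seq1–seq3: 10/36 differ, p = 0.278, d = 0.347.
seq2–seq3: 6/36 differ, p = 0.167, d = 0.188.
The smallest distance is between seq2 and seq3.

seq2 and seq3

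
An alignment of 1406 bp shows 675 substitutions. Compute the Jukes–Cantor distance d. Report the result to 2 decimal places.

0.77

p = 675/1406 ≈ 0.480085.
d = −(3/4) ln(1 − 4p/3) = −0.75 ln(1 − 0.640113) = −0.75 ln(0.359887)
  = −0.75 × (-1.021965) = 0.766474 substitutions/site.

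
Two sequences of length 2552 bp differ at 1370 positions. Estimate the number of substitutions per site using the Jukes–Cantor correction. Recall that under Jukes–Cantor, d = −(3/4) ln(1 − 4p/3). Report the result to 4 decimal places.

p = 1370/2552 ≈ 0.536834.
d = −(3/4) ln(1 − 4p/3) = −0.75 ln(1 − 0.715779) = −0.75 ln(0.284221)
  = −0.75 × (-1.258003) = 0.943502 substitutions/site.

0.9435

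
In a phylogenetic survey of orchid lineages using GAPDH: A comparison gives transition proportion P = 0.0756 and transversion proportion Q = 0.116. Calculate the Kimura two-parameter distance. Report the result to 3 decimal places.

0.221

Under the Kimura two-parameter model, d = −½ ln(1 − 2P − Q) − ¼ ln(1 − 2Q).
1 − 2P − Q = 0.7328, giving −½ ln(0.7328) = 0.155441.
1 − 2Q = 0.768, giving −¼ ln(0.768) = 0.065991.
d = 0.155441 + 0.065991 = 0.221432.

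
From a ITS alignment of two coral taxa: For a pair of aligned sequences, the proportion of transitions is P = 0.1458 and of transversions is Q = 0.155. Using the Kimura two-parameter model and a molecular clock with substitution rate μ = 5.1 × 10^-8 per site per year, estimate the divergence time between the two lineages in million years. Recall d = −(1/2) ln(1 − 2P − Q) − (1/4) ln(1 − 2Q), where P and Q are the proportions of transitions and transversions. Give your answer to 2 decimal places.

3.81

Under the Kimura two-parameter model, d = −½ ln(1 − 2P − Q) − ¼ ln(1 − 2Q).
1 − 2P − Q = 0.5534, giving −½ ln(0.5534) = 0.295837.
1 − 2Q = 0.69, giving −¼ ln(0.69) = 0.092766.
d = 0.295837 + 0.092766 = 0.388603.
Under a molecular clock d = 2μt, so t = d/(2μ) = 0.388603 / (2 × 5.1 × 10^-8) = 3.81 million years.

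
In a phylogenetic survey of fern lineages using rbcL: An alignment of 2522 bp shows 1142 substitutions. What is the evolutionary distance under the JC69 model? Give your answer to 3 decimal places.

0.694

p = 1142/2522 ≈ 0.452815.
d = −(3/4) ln(1 − 4p/3) = −0.75 ln(1 − 0.603753) = −0.75 ln(0.396247)
  = −0.75 × (-0.925718) = 0.694289 substitutions/site.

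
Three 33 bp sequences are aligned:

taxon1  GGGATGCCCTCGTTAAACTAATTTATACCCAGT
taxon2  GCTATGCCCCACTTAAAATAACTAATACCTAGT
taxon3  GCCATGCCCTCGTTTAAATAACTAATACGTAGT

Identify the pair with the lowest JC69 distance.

taxon1–taxon2: 9/33 differ, p = 0.273, d = 0.339.
taxon1–taxon3: 8/33 differ, p = 0.242, d = 0.293.
taxon2–taxon3: 6/33 differ, p = 0.182, d = 0.208.
The smallest distance is between taxon2 and taxon3.

taxon2 and taxon3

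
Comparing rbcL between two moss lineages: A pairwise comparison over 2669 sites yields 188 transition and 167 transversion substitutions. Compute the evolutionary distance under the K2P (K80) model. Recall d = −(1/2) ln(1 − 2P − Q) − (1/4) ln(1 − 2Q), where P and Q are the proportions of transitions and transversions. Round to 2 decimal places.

0.15

P = 188/2669 ≈ 0.070438 and Q = 167/2669 ≈ 0.06257.
Under the Kimura two-parameter model, d = −½ ln(1 − 2P − Q) − ¼ ln(1 − 2Q).
1 − 2P − Q = 0.796554, giving −½ ln(0.796554) = 0.113730.
1 − 2Q = 0.87486, giving −¼ ln(0.87486) = 0.033423.
d = 0.113730 + 0.033423 = 0.147153.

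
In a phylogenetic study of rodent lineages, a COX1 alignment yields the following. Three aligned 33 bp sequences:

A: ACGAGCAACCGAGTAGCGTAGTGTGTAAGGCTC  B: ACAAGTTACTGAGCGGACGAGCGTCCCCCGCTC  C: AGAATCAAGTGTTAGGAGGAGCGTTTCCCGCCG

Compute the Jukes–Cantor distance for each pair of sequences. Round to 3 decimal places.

A–B: 15/33 sites differ → p ≈ 0.454545, d = −0.75 ln(1 − 0.60606) = 0.698667 ≈ 0.699.
A–C: 18/33 sites differ → p ≈ 0.545455, d = −0.75 ln(1 − 0.727273) = 0.974463 ≈ 0.974.
B–C: 13/33 sites differ → p ≈ 0.393939, d = −0.75 ln(1 − 0.525252) = 0.558728 ≈ 0.559.

d(A,B) = 0.699, d(A,C) = 0.974, d(B,C) = 0.559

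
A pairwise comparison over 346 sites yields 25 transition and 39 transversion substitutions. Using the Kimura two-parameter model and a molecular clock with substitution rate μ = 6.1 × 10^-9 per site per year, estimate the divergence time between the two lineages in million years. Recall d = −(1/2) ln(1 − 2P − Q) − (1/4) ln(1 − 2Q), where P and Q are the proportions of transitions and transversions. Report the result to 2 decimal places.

P = 25/346 ≈ 0.072254 and Q = 39/346 ≈ 0.112717.
Under the Kimura two-parameter model, d = −½ ln(1 − 2P − Q) − ¼ ln(1 − 2Q).
1 − 2P − Q = 0.742775, giving −½ ln(0.742775) = 0.148681.
1 − 2Q = 0.774566, giving −¼ ln(0.774566) = 0.063863.
d = 0.148681 + 0.063863 = 0.212544.
Under a molecular clock d = 2μt, so t = d/(2μ) = 0.212544 / (2 × 6.1 × 10^-9) = 17.42 million years.

17.42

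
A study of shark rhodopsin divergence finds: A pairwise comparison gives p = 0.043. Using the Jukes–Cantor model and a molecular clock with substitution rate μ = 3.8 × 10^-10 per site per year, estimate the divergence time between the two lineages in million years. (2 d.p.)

58.27

d = −(3/4) ln(1 − 4p/3) = −0.75 ln(1 − 0.057333) = −0.75 ln(0.942667)
  = −0.75 × (-0.059042) = 0.044282 substitutions/site.
Under a molecular clock d = 2μt, so t = d/(2μ) = 0.044282 / (2 × 3.8 × 10^-10) = 58.27 million years.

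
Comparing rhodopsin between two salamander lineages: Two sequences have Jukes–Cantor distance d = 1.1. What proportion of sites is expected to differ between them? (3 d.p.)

p = (3/4)(1 − e^(−4d/3)) = 0.75 × (1 − e^(-1.466667)) = 0.75 × (1 − 0.230693) = 0.576980.

0.577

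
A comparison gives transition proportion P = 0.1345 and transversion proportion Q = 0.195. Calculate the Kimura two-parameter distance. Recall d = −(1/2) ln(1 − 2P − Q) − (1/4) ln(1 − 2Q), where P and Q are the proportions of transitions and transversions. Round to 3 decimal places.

Under the Kimura two-parameter model, d = −½ ln(1 − 2P − Q) − ¼ ln(1 − 2Q).
1 − 2P − Q = 0.536, giving −½ ln(0.536) = 0.311811.
1 − 2Q = 0.61, giving −¼ ln(0.61) = 0.123574.
d = 0.311811 + 0.123574 = 0.435385.

0.435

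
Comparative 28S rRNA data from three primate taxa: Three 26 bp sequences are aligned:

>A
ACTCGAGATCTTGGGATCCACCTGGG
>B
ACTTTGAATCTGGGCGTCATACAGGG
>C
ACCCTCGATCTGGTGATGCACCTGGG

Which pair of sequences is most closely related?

A–B: 11/26 differ, p = 0.423, d = 0.623.
A–C: 6/26 differ, p = 0.231, d = 0.276.
B–C: 12/26 differ, p = 0.462, d = 0.717.
The smallest distance is between A and C.

A and C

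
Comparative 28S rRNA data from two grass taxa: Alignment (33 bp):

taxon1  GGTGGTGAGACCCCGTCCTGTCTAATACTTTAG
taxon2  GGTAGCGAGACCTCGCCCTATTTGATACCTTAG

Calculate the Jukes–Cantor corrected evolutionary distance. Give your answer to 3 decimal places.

The sequences differ at 8 of 33 sites (4, 6, 13, 16, 20, 22, 24, 29), so p = 8/33 ≈ 0.242424.
d = −(3/4) ln(1 − 4p/3) = −0.75 ln(1 − 0.323232) = −0.75 ln(0.676768)
  = −0.75 × (-0.390427) = 0.292820 substitutions/site.

0.293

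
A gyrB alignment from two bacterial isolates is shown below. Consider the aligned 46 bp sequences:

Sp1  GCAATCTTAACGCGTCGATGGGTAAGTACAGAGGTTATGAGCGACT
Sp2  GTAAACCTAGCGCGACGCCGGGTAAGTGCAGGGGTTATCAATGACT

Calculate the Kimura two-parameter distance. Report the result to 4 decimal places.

0.3330

Of 46 sites, 8 differences are transitions and 4 are transversions, so P = 8/46 ≈ 0.173913 and Q = 4/46 ≈ 0.086957.
Under the Kimura two-parameter model, d = −½ ln(1 − 2P − Q) − ¼ ln(1 − 2Q).
1 − 2P − Q = 0.565217, giving −½ ln(0.565217) = 0.285273.
1 − 2Q = 0.826086, giving −¼ ln(0.826086) = 0.047764.
d = 0.285273 + 0.047764 = 0.333037.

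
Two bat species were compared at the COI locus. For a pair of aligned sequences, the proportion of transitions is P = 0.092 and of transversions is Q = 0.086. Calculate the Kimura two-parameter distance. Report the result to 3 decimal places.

Under the Kimura two-parameter model, d = −½ ln(1 − 2P − Q) − ¼ ln(1 − 2Q).
1 − 2P − Q = 0.73, giving −½ ln(0.73) = 0.157355.
1 − 2Q = 0.828, giving −¼ ln(0.828) = 0.047186.
d = 0.157355 + 0.047186 = 0.204541.

0.205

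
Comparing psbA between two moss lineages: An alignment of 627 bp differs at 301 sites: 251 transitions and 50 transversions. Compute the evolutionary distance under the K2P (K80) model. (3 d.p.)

1.105

P = 251/627 ≈ 0.400319 and Q = 50/627 ≈ 0.079745.
Under the Kimura two-parameter model, d = −½ ln(1 − 2P − Q) − ¼ ln(1 − 2Q).
1 − 2P − Q = 0.119617, giving −½ ln(0.119617) = 1.061730.
1 − 2Q = 0.84051, giving −¼ ln(0.84051) = 0.043437.
d = 1.061730 + 0.043437 = 1.105167.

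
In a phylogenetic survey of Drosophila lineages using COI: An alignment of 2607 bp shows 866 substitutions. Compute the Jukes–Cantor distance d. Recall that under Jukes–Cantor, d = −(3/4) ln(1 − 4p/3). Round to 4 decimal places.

p = 866/2607 ≈ 0.332183.
d = −(3/4) ln(1 − 4p/3) = −0.75 ln(1 − 0.442911) = −0.75 ln(0.557089)
  = −0.75 × (-0.585030) = 0.438773 substitutions/site.

0.4388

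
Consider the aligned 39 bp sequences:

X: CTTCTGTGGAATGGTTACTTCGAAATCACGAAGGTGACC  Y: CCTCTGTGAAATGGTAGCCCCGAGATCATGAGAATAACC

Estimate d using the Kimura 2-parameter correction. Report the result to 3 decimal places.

0.459

Of 39 sites, 11 differences are transitions and 1 are transversions, so P = 11/39 ≈ 0.282051 and Q = 1/39 ≈ 0.025641.
Under the Kimura two-parameter model, d = −½ ln(1 − 2P − Q) − ¼ ln(1 − 2Q).
1 − 2P − Q = 0.410257, giving −½ ln(0.410257) = 0.445486.
1 − 2Q = 0.948718, giving −¼ ln(0.948718) = 0.013161.
d = 0.445486 + 0.013161 = 0.458647.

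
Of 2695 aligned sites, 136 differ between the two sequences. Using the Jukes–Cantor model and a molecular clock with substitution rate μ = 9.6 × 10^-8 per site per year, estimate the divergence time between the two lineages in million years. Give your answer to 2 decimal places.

p = 136/2695 ≈ 0.050464.
d = −(3/4) ln(1 − 4p/3) = −0.75 ln(1 − 0.067285) = −0.75 ln(0.932715)
  = −0.75 × (-0.069656) = 0.052242 substitutions/site.
Under a molecular clock d = 2μt, so t = d/(2μ) = 0.052242 / (2 × 9.6 × 10^-8) = 0.27 million years.

0.27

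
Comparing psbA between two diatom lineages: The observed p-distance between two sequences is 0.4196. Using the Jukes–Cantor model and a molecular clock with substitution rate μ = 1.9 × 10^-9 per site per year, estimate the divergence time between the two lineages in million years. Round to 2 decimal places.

d = −(3/4) ln(1 − 4p/3) = −0.75 ln(1 − 0.559467) = −0.75 ln(0.440533)
  = −0.75 × (-0.819770) = 0.614828 substitutions/site.
Under a molecular clock d = 2μt, so t = d/(2μ) = 0.614828 / (2 × 1.9 × 10^-9) = 161.80 million years.

161.80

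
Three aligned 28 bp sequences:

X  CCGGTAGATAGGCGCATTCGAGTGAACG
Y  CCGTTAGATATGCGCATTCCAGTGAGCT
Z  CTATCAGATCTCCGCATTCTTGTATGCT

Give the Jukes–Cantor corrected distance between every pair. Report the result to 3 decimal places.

d(X,Y) = 0.204, d(X,Z) = 0.724, d(Y,Z) = 0.420

X–Y: 5/28 sites differ → p ≈ 0.178571, d = −0.75 ln(1 − 0.238095) = 0.203950 ≈ 0.204.
X–Z: 13/28 sites differ → p ≈ 0.464286, d = −0.75 ln(1 − 0.619048) = 0.723811 ≈ 0.724.
Y–Z: 9/28 sites differ → p ≈ 0.321429, d = −0.75 ln(1 − 0.428572) = 0.419713 ≈ 0.420.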